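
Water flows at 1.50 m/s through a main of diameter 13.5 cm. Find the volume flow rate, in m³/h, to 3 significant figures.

Q ≈ 77.3 m³/h

Q = A·v = 0.0143 m² × 1.50 m/s = 0.0215 m³/s.
Converting: 0.0215 m³/s × 3600 = 77.3 m³/h.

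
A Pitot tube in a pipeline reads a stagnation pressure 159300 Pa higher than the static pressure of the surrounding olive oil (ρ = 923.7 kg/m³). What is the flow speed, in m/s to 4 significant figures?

At the stagnation point the flow is brought to rest, so Bernoulli gives P_stag − P_static = ½ρv².
v = √(2ΔP/ρ) = √(2·159300/923.7) = 18.57 m/s.

v ≈ 18.57 m/s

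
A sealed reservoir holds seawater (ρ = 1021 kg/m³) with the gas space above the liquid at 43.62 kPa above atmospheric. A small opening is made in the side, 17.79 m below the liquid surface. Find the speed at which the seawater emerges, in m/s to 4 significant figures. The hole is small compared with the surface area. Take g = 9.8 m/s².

v ≈ 20.84 m/s

Take point 1 at the surface (v₁ ≈ 0) and point 2 at the hole (at atmospheric pressure). Bernoulli: P₁ + ρg h = P_atm + ½ρv₂².
With P₁ − P_atm = 43620 Pa, v₂ = √(2gh + 2ΔP/ρ) = √(2·9.8·17.79 + 2·43620/1021) = 20.84 m/s.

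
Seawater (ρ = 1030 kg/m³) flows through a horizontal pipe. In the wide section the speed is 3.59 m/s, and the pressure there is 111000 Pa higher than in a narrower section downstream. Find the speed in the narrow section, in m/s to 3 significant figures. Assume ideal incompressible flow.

15.1 m/s

With h₁ = h₂, rearranging Bernoulli gives v₂ = √(v₁² + 2ΔP/ρ).
v₂ = √(3.59² + 2·111000/1030) = √(12.9 + 216) = 15.1 m/s.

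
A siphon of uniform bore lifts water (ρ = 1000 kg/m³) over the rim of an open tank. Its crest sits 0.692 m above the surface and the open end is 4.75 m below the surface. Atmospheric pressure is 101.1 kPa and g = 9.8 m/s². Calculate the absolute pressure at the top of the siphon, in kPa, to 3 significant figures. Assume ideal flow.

Bernoulli surface→outlet gives ½v² = g·h_out, so v = √(2·9.8·4.75) = 9.65 m/s.
With constant cross-section the crest speed equals v; applying Bernoulli from the surface up to the crest, P_top = P_atm − ½ρv² − ρg·h_top.
P_top = 101100 − ½·1000·9.65² − 1000·9.8·0.692 = 47800 Pa.

P_top = 47.8 kPa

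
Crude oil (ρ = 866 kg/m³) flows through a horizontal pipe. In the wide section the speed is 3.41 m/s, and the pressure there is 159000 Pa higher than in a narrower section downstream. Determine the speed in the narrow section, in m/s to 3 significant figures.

Horizontal Bernoulli: P₁ + ½ρv₁² = P₂ + ½ρv₂², so v₂² = v₁² + 2(P₁ − P₂)/ρ.
v₂ = √(3.41² + 2·159000/866) = √(11.6 + 367) = 19.5 m/s.

v₂ = 19.5 m/s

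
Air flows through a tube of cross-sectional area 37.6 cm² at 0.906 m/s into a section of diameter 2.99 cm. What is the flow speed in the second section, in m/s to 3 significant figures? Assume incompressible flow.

v₂ ≈ 4.85 m/s

By continuity, v₂ = v₁·A₁/A₂ = 0.906·(37.6/7.02) = 4.85 m/s.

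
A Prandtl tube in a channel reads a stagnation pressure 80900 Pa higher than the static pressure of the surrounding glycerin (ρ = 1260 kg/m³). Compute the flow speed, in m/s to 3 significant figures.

The dynamic pressure equals the rise in static pressure at the stagnation point: ΔP = ½ρv².
v = √(2ΔP/ρ) = √(2·80900/1260) = 11.3 m/s.

v = 11.3 m/s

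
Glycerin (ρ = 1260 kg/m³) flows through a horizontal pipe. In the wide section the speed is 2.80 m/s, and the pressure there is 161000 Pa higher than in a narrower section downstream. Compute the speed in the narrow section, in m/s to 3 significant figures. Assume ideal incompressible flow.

v₂ = 16.2 m/s

Horizontal Bernoulli: P₁ + ½ρv₁² = P₂ + ½ρv₂², so v₂² = v₁² + 2(P₁ − P₂)/ρ.
v₂ = √(2.80² + 2·161000/1260) = √(7.84 + 256) = 16.2 m/s.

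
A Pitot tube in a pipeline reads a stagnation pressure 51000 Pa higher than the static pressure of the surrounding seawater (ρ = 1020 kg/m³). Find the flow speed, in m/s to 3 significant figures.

v ≈ 10.0 m/s

At the stagnation point the flow is brought to rest, so Bernoulli gives P_stag − P_static = ½ρv².
v = √(2ΔP/ρ) = √(2·51000/1020) = 10.0 m/s.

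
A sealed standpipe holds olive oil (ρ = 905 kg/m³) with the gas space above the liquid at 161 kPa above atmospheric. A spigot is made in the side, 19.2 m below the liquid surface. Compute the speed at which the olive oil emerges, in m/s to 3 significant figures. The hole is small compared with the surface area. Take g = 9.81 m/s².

27.1 m/s

Take point 1 at the surface (v₁ ≈ 0) and point 2 at the hole (at atmospheric pressure). Bernoulli: P₁ + ρg h = P_atm + ½ρv₂².
With P₁ − P_atm = 161000 Pa, v₂ = √(2gh + 2ΔP/ρ) = √(2·9.81·19.2 + 2·161000/905) = 27.1 m/s.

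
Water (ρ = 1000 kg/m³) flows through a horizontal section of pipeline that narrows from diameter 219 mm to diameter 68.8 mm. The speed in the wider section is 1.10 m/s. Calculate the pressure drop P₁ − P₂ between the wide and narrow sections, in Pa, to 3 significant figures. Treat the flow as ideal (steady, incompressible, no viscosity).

ΔP ≈ 61500 Pa

By continuity, v₂ = v₁·A₁/A₂ = 1.10·(377/37.2) = 11.1 m/s.
With no height change, Bernoulli's equation is P₁ + ½ρv₁² = P₂ + ½ρv₂².
P₁ − P₂ = ½·1000·(11.1² − 1.10²) = ½·1000·123 = 61500 Pa.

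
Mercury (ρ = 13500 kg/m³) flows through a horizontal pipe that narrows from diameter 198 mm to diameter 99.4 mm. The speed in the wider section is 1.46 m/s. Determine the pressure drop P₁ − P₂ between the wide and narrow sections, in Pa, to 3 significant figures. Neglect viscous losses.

ΔP ≈ 212000 Pa

Mass conservation (A₁v₁ = A₂v₂) gives v₂ = 1.46 × 308/77.6 = 5.79 m/s.
With no height change, Bernoulli's equation is P₁ + ½ρv₁² = P₂ + ½ρv₂².
P₁ − P₂ = ½·13500·(5.79² − 1.46²) = ½·13500·31.4 = 212000 Pa.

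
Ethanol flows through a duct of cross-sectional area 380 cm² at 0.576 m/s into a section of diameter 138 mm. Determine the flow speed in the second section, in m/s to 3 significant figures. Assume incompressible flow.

1.46 m/s

By continuity, v₂ = v₁·A₁/A₂ = 0.576·(380/150) = 1.46 m/s.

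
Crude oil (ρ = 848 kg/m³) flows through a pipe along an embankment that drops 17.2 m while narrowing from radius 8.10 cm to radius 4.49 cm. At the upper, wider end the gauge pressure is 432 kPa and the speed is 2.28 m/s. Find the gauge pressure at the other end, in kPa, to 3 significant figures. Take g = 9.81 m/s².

P₂ ≈ 554 kPa

Mass conservation (A₁v₁ = A₂v₂) gives v₂ = 2.28 × 206/63.3 = 7.42 m/s.
Bernoulli: P₁ + ½ρv₁² + ρg h₁ = P₂ + ½ρv₂² + ρg h₂, so P₂ = P₁ + ½ρ(v₁² − v₂²) − ρg(h₂ − h₁).
P₂ = 432000 + ½·848·(2.28² − 7.42²) − 848·9.81·(−17.2) = 432000 + (-21100) − (-143000) = 554000 Pa.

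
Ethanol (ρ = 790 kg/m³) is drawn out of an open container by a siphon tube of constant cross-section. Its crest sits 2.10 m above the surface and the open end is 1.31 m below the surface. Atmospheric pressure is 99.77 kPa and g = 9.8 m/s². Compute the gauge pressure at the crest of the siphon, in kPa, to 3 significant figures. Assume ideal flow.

From the surface to the outlet (both open to atmosphere, surface at rest): v = √(2g·h_out) = √(2·9.8·1.31) = 5.07 m/s.
The bore is uniform, so the speed at the crest is the same v. Bernoulli surface→crest: P_atm = P_top + ½ρv² + ρg·h_top.
P_top = 99770 − ½·790·5.07² − 790·9.8·2.10 = 73400 Pa. So P_gauge = P_top − P_atm = -26400 Pa.

P_gauge ≈ -26.4 kPa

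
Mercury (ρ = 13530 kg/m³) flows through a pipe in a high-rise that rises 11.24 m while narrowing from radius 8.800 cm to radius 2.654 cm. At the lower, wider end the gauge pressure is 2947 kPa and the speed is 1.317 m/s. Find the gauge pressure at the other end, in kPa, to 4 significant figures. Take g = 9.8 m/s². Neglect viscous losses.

Continuity gives A₁v₁ = A₂v₂, so v₂ = (243.3 cm²)/(22.13 cm²) × 1.317 m/s = 14.48 m/s.
Applying Bernoulli between the two ends and solving for P₂: P₂ = P₁ + ½ρ(v₁² − v₂²) − ρgΔh.
P₂ = 2947000 + ½·13530·(1.317² − 14.48²) − 13530·9.8·(+11.24) = 2947000 + (-1407000) − (1490000) = 50080 Pa.

P₂ = 50.08 kPa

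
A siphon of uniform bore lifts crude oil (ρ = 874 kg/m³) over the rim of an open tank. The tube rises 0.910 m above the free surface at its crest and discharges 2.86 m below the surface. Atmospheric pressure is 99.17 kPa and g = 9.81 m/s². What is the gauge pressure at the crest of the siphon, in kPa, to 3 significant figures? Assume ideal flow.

From the surface to the outlet (both open to atmosphere, surface at rest): v = √(2g·h_out) = √(2·9.81·2.86) = 7.49 m/s.
Continuity keeps v the same throughout the tube; from surface to crest, P_atm + 0 = P_top + ½ρv² + ρg·h_top.
P_top = 99170 − ½·874·7.49² − 874·9.81·0.910 = 66800 Pa. So P_gauge = P_top − P_atm = -32300 Pa.

P_gauge ≈ -32.3 kPa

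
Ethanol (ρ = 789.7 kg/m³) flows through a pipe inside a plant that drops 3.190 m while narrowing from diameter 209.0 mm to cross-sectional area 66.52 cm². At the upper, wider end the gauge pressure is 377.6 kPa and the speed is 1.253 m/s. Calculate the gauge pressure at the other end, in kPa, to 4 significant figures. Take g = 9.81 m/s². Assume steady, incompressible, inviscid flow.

By continuity, v₂ = v₁·A₁/A₂ = 1.253·(343.1/66.52) = 6.462 m/s.
Energy conservation along the streamline gives P₂ = P₁ − ½ρ(v₂² − v₁²) − ρg(h₂ − h₁).
P₂ = 377600 + ½·789.7·(1.253² − 6.462²) − 789.7·9.81·(−3.190) = 377600 + (-15870) − (-24710) = 386400 Pa.

386.4 kPa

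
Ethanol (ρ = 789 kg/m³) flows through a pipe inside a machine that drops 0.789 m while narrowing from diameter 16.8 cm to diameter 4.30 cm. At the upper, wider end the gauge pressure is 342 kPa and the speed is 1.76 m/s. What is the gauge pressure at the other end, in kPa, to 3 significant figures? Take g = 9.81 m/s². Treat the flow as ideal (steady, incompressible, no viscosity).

P₂ ≈ 64.6 kPa

Continuity gives A₁v₁ = A₂v₂, so v₂ = (222 cm²)/(14.5 cm²) × 1.76 m/s = 26.9 m/s.
Applying Bernoulli between the two ends and solving for P₂: P₂ = P₁ + ½ρ(v₁² − v₂²) − ρgΔh.
P₂ = 342000 + ½·789·(1.76² − 26.9²) − 789·9.81·(−0.789) = 342000 + (-284000) − (-6110) = 64600 Pa.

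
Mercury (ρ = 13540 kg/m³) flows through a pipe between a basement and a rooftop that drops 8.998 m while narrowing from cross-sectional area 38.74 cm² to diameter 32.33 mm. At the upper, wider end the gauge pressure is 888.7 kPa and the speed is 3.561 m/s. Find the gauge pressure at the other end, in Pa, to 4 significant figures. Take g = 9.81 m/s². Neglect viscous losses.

P₂ ≈ 257900 Pa

The volume flow rate is constant, so v₂ = (A₁/A₂)v₁ = (38.74/8.209)·3.561 = 16.80 m/s.
Energy conservation along the streamline gives P₂ = P₁ − ½ρ(v₂² − v₁²) − ρg(h₂ − h₁).
P₂ = 888700 + ½·13540·(3.561² − 16.80²) − 13540·9.81·(−8.998) = 888700 + (-1826000) − (-1195000) = 257900 Pa.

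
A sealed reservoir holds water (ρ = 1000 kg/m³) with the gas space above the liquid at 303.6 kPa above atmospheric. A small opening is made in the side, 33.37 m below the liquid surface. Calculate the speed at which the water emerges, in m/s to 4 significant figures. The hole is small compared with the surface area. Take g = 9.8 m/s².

Take point 1 at the surface (v₁ ≈ 0) and point 2 at the hole (at atmospheric pressure). Bernoulli: P₁ + ρg h = P_atm + ½ρv₂².
With P₁ − P_atm = 303600 Pa, v₂ = √(2gh + 2ΔP/ρ) = √(2·9.8·33.37 + 2·303600/1000) = 35.51 m/s.

v = 35.51 m/s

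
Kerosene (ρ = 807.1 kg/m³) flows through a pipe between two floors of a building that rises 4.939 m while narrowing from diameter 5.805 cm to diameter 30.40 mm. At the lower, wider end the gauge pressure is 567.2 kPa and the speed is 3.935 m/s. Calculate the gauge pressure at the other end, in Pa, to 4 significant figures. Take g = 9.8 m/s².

P₂ = 451300 Pa

Continuity gives A₁v₁ = A₂v₂, so v₂ = (26.47 cm²)/(7.258 cm²) × 3.935 m/s = 14.35 m/s.
Energy conservation along the streamline gives P₂ = P₁ − ½ρ(v₂² − v₁²) − ρg(h₂ − h₁).
P₂ = 567200 + ½·807.1·(3.935² − 14.35²) − 807.1·9.8·(+4.939) = 567200 + (-76830) − (39070) = 451300 Pa.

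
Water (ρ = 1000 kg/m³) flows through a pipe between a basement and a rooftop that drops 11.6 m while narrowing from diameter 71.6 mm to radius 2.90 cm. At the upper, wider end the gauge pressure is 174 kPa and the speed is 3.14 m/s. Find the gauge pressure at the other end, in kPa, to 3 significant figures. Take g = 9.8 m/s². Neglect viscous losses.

By continuity, v₂ = v₁·A₁/A₂ = 3.14·(40.3/26.4) = 4.79 m/s.
Applying Bernoulli between the two ends and solving for P₂: P₂ = P₁ + ½ρ(v₁² − v₂²) − ρgΔh.
P₂ = 174000 + ½·1000·(3.14² − 4.79²) − 1000·9.8·(−11.6) = 174000 + (-6520) − (-114000) = 281000 Pa.

P₂ ≈ 281 kPa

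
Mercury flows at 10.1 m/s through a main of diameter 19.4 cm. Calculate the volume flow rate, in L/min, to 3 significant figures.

Q ≈ 17900 L/min

Q = A·v = 0.0296 m² × 10.1 m/s = 0.299 m³/s.
Converting: 0.299 m³/s × 60000 = 17900 L/min.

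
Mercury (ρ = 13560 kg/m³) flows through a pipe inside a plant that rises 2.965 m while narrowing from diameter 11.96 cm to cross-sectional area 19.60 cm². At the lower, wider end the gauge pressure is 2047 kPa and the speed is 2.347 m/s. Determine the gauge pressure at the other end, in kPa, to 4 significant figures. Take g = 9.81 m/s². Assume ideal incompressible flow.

462.9 kPa

Continuity gives A₁v₁ = A₂v₂, so v₂ = (112.3 cm²)/(19.60 cm²) × 2.347 m/s = 13.45 m/s.
Bernoulli: P₁ + ½ρv₁² + ρg h₁ = P₂ + ½ρv₂² + ρg h₂, so P₂ = P₁ + ½ρ(v₁² − v₂²) − ρg(h₂ − h₁).
P₂ = 2047000 + ½·13560·(2.347² − 13.45²) − 13560·9.81·(+2.965) = 2047000 + (-1190000) − (394400) = 462900 Pa.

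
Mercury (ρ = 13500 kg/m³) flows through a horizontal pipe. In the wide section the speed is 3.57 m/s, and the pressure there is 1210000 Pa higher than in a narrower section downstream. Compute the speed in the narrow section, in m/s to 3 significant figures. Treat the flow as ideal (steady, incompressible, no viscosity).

v₂ = 13.9 m/s

With h₁ = h₂, rearranging Bernoulli gives v₂ = √(v₁² + 2ΔP/ρ).
v₂ = √(3.57² + 2·1210000/13500) = √(12.7 + 179) = 13.9 m/s.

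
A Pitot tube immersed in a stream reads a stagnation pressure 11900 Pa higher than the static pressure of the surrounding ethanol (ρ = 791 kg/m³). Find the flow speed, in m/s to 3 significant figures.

v ≈ 5.49 m/s

Bernoulli between the free stream and the stagnation point: ½ρv² = P_stag − P_static.
v = √(2ΔP/ρ) = √(2·11900/791) = 5.49 m/s.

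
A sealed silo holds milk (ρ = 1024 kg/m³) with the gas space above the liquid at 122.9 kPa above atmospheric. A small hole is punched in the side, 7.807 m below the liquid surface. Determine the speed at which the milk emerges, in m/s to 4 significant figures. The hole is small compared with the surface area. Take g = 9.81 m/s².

v ≈ 19.83 m/s

Take point 1 at the surface (v₁ ≈ 0) and point 2 at the hole (at atmospheric pressure). Bernoulli: P₁ + ρg h = P_atm + ½ρv₂².
With P₁ − P_atm = 122900 Pa, v₂ = √(2gh + 2ΔP/ρ) = √(2·9.81·7.807 + 2·122900/1024) = 19.83 m/s.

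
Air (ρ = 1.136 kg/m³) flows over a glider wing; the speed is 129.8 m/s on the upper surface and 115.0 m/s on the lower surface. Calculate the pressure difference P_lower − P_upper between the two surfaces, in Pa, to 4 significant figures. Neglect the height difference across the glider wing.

2058 Pa

The pressure is lower where the speed is higher: ΔP = ½ρ(v_up² − v_low²).
ΔP = ½·1.136·(129.8² − 115.0²) = 2058 Pa.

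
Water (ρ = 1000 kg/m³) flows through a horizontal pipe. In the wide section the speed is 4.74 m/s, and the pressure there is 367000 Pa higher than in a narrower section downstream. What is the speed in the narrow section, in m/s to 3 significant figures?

v₂ ≈ 27.5 m/s

Along the level pipe P + ½ρv² is conserved, hence v₂² = v₁² + 2(P₁ − P₂)/ρ.
v₂ = √(4.74² + 2·367000/1000) = √(22.5 + 734) = 27.5 m/s.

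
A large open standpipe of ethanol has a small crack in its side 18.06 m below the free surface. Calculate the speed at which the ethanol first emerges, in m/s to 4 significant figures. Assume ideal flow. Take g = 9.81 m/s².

v = 18.82 m/s

Bernoulli from surface to hole (P equal, v_surface ≈ 0): v = √(2gh) = √(2×9.81×18.06) = 18.82 m/s.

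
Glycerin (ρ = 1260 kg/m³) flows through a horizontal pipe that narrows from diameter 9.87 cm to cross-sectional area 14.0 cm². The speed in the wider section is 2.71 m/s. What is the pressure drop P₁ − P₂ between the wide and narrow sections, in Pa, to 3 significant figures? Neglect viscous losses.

ΔP ≈ 134000 Pa

The volume flow rate is constant, so v₂ = (A₁/A₂)v₁ = (76.5/14.0)·2.71 = 14.8 m/s.
Along the horizontal streamline, P + ½ρv² is constant.
P₁ − P₂ = ½·1260·(14.8² − 2.71²) = ½·1260·212 = 134000 Pa.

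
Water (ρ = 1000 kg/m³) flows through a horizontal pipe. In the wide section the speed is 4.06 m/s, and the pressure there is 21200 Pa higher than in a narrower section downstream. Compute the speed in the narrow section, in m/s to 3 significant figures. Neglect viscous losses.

Horizontal Bernoulli: P₁ + ½ρv₁² = P₂ + ½ρv₂², so v₂² = v₁² + 2(P₁ − P₂)/ρ.
v₂ = √(4.06² + 2·21200/1000) = √(16.5 + 42.4) = 7.67 m/s.

v₂ ≈ 7.67 m/s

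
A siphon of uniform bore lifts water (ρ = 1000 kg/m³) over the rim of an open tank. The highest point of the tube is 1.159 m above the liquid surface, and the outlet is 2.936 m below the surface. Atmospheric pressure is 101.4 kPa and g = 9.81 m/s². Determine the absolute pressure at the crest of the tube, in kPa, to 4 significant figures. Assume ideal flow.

P_top = 61.23 kPa

From the surface to the outlet (both open to atmosphere, surface at rest): v = √(2g·h_out) = √(2·9.81·2.936) = 7.590 m/s.
Continuity keeps v the same throughout the tube; from surface to crest, P_atm + 0 = P_top + ½ρv² + ρg·h_top.
P_top = 101400 − ½·1000·7.590² − 1000·9.81·1.159 = 61230 Pa.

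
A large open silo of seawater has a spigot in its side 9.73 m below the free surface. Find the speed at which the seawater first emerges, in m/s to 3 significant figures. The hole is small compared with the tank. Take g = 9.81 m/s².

With the surface at rest and both surface and jet at atmospheric pressure, Bernoulli gives ρg h = ½ρv², so v = √(2gh) = √(2·9.81·9.73) = 13.8 m/s.

13.8 m/s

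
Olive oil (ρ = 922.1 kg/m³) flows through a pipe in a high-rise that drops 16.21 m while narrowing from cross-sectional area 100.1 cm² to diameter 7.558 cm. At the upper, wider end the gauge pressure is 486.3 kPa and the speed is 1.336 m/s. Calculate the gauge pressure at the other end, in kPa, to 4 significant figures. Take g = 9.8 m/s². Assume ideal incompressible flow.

P₂ = 629.5 kPa

Mass conservation (A₁v₁ = A₂v₂) gives v₂ = 1.336 × 100.1/44.86 = 2.981 m/s.
Energy conservation along the streamline gives P₂ = P₁ − ½ρ(v₂² − v₁²) − ρg(h₂ − h₁).
P₂ = 486300 + ½·922.1·(1.336² − 2.981²) − 922.1·9.8·(−16.21) = 486300 + (-3274) − (-146500) = 629500 Pa.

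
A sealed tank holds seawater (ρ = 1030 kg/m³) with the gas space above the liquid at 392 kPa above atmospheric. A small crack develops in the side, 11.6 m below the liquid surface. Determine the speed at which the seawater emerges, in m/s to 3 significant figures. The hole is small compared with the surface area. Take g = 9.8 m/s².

Take point 1 at the surface (v₁ ≈ 0) and point 2 at the hole (at atmospheric pressure). Bernoulli: P₁ + ρg h = P_atm + ½ρv₂².
With P₁ − P_atm = 392000 Pa, v₂ = √(2gh + 2ΔP/ρ) = √(2·9.8·11.6 + 2·392000/1030) = 31.4 m/s.

v ≈ 31.4 m/s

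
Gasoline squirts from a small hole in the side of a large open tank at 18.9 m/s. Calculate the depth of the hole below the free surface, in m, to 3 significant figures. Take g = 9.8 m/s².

For a small hole in a large open tank, ½v² = gh, giving h = v²/(2g).
h = 18.9²/(2·9.8) = 357/19.60 = 18.2 m.

18.2 m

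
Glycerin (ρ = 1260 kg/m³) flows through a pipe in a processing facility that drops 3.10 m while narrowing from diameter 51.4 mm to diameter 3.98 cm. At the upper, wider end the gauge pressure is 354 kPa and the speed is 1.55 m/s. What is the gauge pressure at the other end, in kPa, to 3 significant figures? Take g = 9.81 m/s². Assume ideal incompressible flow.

The volume flow rate is constant, so v₂ = (A₁/A₂)v₁ = (20.7/12.4)·1.55 = 2.59 m/s.
Energy conservation along the streamline gives P₂ = P₁ − ½ρ(v₂² − v₁²) − ρg(h₂ − h₁).
P₂ = 354000 + ½·1260·(1.55² − 2.59²) − 1260·9.81·(−3.10) = 354000 + (-2700) − (-38300) = 390000 Pa.

390 kPa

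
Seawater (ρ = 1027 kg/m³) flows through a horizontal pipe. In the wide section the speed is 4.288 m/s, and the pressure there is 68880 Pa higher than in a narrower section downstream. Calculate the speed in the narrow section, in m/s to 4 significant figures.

Horizontal Bernoulli: P₁ + ½ρv₁² = P₂ + ½ρv₂², so v₂² = v₁² + 2(P₁ − P₂)/ρ.
v₂ = √(4.288² + 2·68880/1027) = √(18.39 + 134.1) = 12.35 m/s.

v₂ = 12.35 m/s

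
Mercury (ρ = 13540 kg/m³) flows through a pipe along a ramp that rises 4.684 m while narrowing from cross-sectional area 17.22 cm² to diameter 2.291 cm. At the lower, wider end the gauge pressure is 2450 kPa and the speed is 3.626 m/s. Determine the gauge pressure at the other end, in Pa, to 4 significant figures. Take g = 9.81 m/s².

Continuity gives A₁v₁ = A₂v₂, so v₂ = (17.22 cm²)/(4.122 cm²) × 3.626 m/s = 15.15 m/s.
Applying Bernoulli between the two ends and solving for P₂: P₂ = P₁ + ½ρ(v₁² − v₂²) − ρgΔh.
P₂ = 2450000 + ½·13540·(3.626² − 15.15²) − 13540·9.81·(+4.684) = 2450000 + (-1464000) − (622200) = 363600 Pa.

P₂ ≈ 363600 Pa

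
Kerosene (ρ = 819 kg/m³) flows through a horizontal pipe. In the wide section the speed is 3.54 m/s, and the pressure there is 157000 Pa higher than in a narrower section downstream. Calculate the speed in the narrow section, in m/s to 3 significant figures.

v₂ = 19.9 m/s

Along the level pipe P + ½ρv² is conserved, hence v₂² = v₁² + 2(P₁ − P₂)/ρ.
v₂ = √(3.54² + 2·157000/819) = √(12.5 + 383) = 19.9 m/s.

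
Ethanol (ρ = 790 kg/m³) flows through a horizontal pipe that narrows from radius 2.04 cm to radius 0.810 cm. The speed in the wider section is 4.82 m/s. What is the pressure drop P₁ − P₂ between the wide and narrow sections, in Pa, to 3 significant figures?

By continuity, v₂ = v₁·A₁/A₂ = 4.82·(13.1/2.06) = 30.6 m/s.
The pipe is horizontal, so Bernoulli reduces to P₁ + ½ρv₁² = P₂ + ½ρv₂².
P₁ − P₂ = ½·790·(30.6² − 4.82²) = ½·790·911 = 360000 Pa.

ΔP ≈ 360000 Pa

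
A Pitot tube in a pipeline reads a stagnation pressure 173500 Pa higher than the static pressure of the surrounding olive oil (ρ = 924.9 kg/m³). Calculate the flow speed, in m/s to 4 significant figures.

v ≈ 19.37 m/s

The dynamic pressure equals the rise in static pressure at the stagnation point: ΔP = ½ρv².
v = √(2ΔP/ρ) = √(2·173500/924.9) = 19.37 m/s.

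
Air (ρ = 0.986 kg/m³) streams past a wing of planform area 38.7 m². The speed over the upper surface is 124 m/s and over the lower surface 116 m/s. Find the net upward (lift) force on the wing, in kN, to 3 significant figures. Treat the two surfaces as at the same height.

F ≈ 36.6 kN

The faster flow above has the lower pressure; Bernoulli (same height) gives ΔP = ½ρ(v_up² − v_low²).
ΔP = ½·0.986·(124² − 116²) = 947 Pa.
Lift = ΔP · A = 947 × 38.7 = 36600 N.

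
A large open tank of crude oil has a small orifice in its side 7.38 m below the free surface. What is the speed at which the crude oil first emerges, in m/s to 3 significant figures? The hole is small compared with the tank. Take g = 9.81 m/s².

v ≈ 12.0 m/s

With the surface at rest and both surface and jet at atmospheric pressure, Bernoulli gives ρg h = ½ρv², so v = √(2gh) = √(2·9.81·7.38) = 12.0 m/s.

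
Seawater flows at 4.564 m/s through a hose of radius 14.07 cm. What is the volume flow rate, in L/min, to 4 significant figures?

Q = A·v = 0.06219 m² × 4.564 m/s = 0.2838 m³/s.
Converting: 0.2838 m³/s × 60000 = 17030 L/min.

Q = 17030 L/min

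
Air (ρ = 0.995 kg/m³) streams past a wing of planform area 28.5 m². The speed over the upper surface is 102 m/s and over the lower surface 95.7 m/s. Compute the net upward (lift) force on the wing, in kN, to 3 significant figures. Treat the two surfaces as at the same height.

F ≈ 17.7 kN

From P + ½ρv² = const at equal height, P_low − P_up = ½ρ(v_up² − v_low²).
ΔP = ½·0.995·(102² − 95.7²) = 620 Pa.
Lift = ΔP · A = 620 × 28.5 = 17700 N.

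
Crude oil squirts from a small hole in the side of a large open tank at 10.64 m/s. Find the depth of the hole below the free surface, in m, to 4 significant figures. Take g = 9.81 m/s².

h = 5.770 m

Torricelli: v = √(2gh), so h = v²/(2g).
h = 10.64²/(2·9.81) = 113.2/19.62 = 5.770 m.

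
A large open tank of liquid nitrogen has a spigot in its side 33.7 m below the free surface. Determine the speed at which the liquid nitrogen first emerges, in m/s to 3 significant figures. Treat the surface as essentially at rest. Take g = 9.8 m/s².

v = 25.7 m/s

With the surface at rest and both surface and jet at atmospheric pressure, Bernoulli gives ρg h = ½ρv², so v = √(2gh) = √(2·9.8·33.7) = 25.7 m/s.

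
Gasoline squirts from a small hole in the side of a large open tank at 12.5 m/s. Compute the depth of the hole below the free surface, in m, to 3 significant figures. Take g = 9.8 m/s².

h ≈ 7.97 m

Torricelli: v = √(2gh), so h = v²/(2g).
h = 12.5²/(2·9.8) = 156/19.60 = 7.97 m.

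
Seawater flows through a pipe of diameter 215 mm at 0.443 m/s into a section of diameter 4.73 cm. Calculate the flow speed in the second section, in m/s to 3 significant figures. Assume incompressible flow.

v₂ ≈ 9.15 m/s

By continuity, v₂ = v₁·A₁/A₂ = 0.443·(363/17.6) = 9.15 m/s.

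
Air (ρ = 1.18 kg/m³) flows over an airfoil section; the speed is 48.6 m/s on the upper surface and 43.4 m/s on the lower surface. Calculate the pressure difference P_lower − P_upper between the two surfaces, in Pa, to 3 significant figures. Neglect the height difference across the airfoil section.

ΔP ≈ 282 Pa

The pressure is lower where the speed is higher: ΔP = ½ρ(v_up² − v_low²).
ΔP = ½·1.18·(48.6² − 43.4²) = 282 Pa.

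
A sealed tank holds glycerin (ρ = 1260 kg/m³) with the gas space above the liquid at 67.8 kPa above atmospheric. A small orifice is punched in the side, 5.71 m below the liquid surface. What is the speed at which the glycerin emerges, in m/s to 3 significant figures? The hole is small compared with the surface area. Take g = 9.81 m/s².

v ≈ 14.8 m/s

Take point 1 at the surface (v₁ ≈ 0) and point 2 at the hole (at atmospheric pressure). Bernoulli: P₁ + ρg h = P_atm + ½ρv₂².
With P₁ − P_atm = 67800 Pa, v₂ = √(2gh + 2ΔP/ρ) = √(2·9.81·5.71 + 2·67800/1260) = 14.8 m/s.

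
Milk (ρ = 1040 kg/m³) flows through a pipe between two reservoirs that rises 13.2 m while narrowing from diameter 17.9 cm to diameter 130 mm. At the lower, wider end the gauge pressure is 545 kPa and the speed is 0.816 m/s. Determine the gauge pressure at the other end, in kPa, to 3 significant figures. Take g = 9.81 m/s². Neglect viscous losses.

P₂ ≈ 409 kPa

Continuity gives A₁v₁ = A₂v₂, so v₂ = (252 cm²)/(133 cm²) × 0.816 m/s = 1.55 m/s.
Applying Bernoulli between the two ends and solving for P₂: P₂ = P₁ + ½ρ(v₁² − v₂²) − ρgΔh.
P₂ = 545000 + ½·1040·(0.816² − 1.55²) − 1040·9.81·(+13.2) = 545000 + (-898) − (135000) = 409000 Pa.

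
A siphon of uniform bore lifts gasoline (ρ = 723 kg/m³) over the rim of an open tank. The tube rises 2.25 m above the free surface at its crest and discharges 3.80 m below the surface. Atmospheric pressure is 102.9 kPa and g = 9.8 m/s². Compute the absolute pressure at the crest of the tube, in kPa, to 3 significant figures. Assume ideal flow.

P_top = 60.0 kPa

From the surface to the outlet (both open to atmosphere, surface at rest): v = √(2g·h_out) = √(2·9.8·3.80) = 8.63 m/s.
Continuity keeps v the same throughout the tube; from surface to crest, P_atm + 0 = P_top + ½ρv² + ρg·h_top.
P_top = 102900 − ½·723·8.63² − 723·9.8·2.25 = 60000 Pa.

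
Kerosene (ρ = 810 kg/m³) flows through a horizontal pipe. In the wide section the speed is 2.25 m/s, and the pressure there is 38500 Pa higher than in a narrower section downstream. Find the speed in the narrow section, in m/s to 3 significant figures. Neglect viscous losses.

Horizontal Bernoulli: P₁ + ½ρv₁² = P₂ + ½ρv₂², so v₂² = v₁² + 2(P₁ − P₂)/ρ.
v₂ = √(2.25² + 2·38500/810) = √(5.06 + 95.1) = 10.0 m/s.

v₂ = 10.0 m/s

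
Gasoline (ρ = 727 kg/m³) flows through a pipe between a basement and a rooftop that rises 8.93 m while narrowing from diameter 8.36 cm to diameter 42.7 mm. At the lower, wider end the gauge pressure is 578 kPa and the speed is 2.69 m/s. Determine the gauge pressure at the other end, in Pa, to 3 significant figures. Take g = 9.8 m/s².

P₂ = 478000 Pa

By continuity, v₂ = v₁·A₁/A₂ = 2.69·(54.9/14.3) = 10.3 m/s.
Bernoulli: P₁ + ½ρv₁² + ρg h₁ = P₂ + ½ρv₂² + ρg h₂, so P₂ = P₁ + ½ρ(v₁² − v₂²) − ρg(h₂ − h₁).
P₂ = 578000 + ½·727·(2.69² − 10.3²) − 727·9.8·(+8.93) = 578000 + (-36000) − (63600) = 478000 Pa.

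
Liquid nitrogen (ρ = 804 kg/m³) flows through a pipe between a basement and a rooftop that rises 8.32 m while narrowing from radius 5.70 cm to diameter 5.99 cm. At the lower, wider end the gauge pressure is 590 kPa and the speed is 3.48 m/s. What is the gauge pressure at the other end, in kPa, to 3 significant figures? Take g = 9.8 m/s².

465 kPa

Mass conservation (A₁v₁ = A₂v₂) gives v₂ = 3.48 × 102/28.2 = 12.6 m/s.
Energy conservation along the streamline gives P₂ = P₁ − ½ρ(v₂² − v₁²) − ρg(h₂ − h₁).
P₂ = 590000 + ½·804·(3.48² − 12.6²) − 804·9.8·(+8.32) = 590000 + (-59000) − (65600) = 465000 Pa.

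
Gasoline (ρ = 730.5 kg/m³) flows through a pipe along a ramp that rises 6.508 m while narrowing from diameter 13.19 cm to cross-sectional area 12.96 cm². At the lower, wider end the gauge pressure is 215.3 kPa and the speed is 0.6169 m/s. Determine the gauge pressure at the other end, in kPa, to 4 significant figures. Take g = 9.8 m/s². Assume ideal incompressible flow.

The volume flow rate is constant, so v₂ = (A₁/A₂)v₁ = (136.6/12.96)·0.6169 = 6.504 m/s.
Bernoulli: P₁ + ½ρv₁² + ρg h₁ = P₂ + ½ρv₂² + ρg h₂, so P₂ = P₁ + ½ρ(v₁² − v₂²) − ρg(h₂ − h₁).
P₂ = 215300 + ½·730.5·(0.6169² − 6.504²) − 730.5·9.8·(+6.508) = 215300 + (-15310) − (46590) = 153400 Pa.

P₂ = 153.4 kPa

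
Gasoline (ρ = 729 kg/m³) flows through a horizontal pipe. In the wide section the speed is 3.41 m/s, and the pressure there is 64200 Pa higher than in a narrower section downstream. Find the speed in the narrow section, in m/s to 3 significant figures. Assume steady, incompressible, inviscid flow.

Along the level pipe P + ½ρv² is conserved, hence v₂² = v₁² + 2(P₁ − P₂)/ρ.
v₂ = √(3.41² + 2·64200/729) = √(11.6 + 176) = 13.7 m/s.

13.7 m/s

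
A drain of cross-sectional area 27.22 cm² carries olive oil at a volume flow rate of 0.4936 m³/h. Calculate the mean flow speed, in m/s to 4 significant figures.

Q = 0.4936 m³/h = 0.0001371 m³/s.
v = Q/A = 0.0001371 / 0.002722 = 0.05037 m/s.

v ≈ 0.05037 m/s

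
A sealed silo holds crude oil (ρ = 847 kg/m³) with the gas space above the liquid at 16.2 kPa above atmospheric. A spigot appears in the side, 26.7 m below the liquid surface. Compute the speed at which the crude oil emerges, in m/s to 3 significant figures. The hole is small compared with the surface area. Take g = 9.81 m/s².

Take point 1 at the surface (v₁ ≈ 0) and point 2 at the hole (at atmospheric pressure). Bernoulli: P₁ + ρg h = P_atm + ½ρv₂².
With P₁ − P_atm = 16200 Pa, v₂ = √(2gh + 2ΔP/ρ) = √(2·9.81·26.7 + 2·16200/847) = 23.7 m/s.

v ≈ 23.7 m/s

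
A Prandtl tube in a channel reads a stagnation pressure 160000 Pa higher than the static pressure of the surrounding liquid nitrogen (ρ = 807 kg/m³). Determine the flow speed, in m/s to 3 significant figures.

The dynamic pressure equals the rise in static pressure at the stagnation point: ΔP = ½ρv².
v = √(2ΔP/ρ) = √(2·160000/807) = 19.9 m/s.

v = 19.9 m/s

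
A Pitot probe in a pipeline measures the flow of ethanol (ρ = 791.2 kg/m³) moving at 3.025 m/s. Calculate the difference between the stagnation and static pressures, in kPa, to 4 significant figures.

ΔP = 3.620 kPa

Bernoulli between the free stream and the stagnation point: ½ρv² = P_stag − P_static.
ΔP = ½·791.2·3.025² = 3620 Pa.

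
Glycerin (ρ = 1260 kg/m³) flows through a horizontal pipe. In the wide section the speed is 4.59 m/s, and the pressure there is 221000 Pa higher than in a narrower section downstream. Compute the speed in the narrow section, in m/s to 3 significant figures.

Along the level pipe P + ½ρv² is conserved, hence v₂² = v₁² + 2(P₁ − P₂)/ρ.
v₂ = √(4.59² + 2·221000/1260) = √(21.1 + 351) = 19.3 m/s.

v₂ ≈ 19.3 m/s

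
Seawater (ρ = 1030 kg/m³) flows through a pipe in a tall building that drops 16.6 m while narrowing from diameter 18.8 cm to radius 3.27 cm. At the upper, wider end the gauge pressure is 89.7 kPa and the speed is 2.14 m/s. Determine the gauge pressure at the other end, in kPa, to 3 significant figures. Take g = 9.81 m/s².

Mass conservation (A₁v₁ = A₂v₂) gives v₂ = 2.14 × 278/33.6 = 17.7 m/s.
Bernoulli: P₁ + ½ρv₁² + ρg h₁ = P₂ + ½ρv₂² + ρg h₂, so P₂ = P₁ + ½ρ(v₁² − v₂²) − ρg(h₂ − h₁).
P₂ = 89700 + ½·1030·(2.14² − 17.7²) − 1030·9.81·(−16.6) = 89700 + (-159000) − (-168000) = 98700 Pa.

P₂ ≈ 98.7 kPa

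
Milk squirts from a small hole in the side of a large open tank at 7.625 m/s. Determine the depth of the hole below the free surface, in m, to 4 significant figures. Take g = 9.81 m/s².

Torricelli: v = √(2gh), so h = v²/(2g).
h = 7.625²/(2·9.81) = 58.14/19.62 = 2.963 m.

h = 2.963 m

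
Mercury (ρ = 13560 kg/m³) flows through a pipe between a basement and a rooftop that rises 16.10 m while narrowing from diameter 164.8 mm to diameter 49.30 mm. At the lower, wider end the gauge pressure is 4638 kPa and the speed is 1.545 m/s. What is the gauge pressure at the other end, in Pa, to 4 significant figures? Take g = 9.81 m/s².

491700 Pa

Mass conservation (A₁v₁ = A₂v₂) gives v₂ = 1.545 × 213.3/19.09 = 17.26 m/s.
Energy conservation along the streamline gives P₂ = P₁ − ½ρ(v₂² − v₁²) − ρg(h₂ − h₁).
P₂ = 4638000 + ½·13560·(1.545² − 17.26²) − 13560·9.81·(+16.10) = 4638000 + (-2005000) − (2142000) = 491700 Pa.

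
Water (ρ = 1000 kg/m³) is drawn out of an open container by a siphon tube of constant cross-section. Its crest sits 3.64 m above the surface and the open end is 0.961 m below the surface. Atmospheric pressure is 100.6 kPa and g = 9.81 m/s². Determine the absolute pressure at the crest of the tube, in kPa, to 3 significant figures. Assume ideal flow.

From the surface to the outlet (both open to atmosphere, surface at rest): v = √(2g·h_out) = √(2·9.81·0.961) = 4.34 m/s.
The bore is uniform, so the speed at the crest is the same v. Bernoulli surface→crest: P_atm = P_top + ½ρv² + ρg·h_top.
P_top = 100600 − ½·1000·4.34² − 1000·9.81·3.64 = 55500 Pa.

55.5 kPa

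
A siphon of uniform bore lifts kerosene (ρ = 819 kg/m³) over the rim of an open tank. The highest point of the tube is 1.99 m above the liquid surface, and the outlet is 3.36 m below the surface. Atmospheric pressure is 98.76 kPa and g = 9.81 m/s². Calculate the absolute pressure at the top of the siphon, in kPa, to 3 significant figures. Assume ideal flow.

The outlet speed comes from Torricelli: v = √(2g·3.36) = 8.12 m/s.
Continuity keeps v the same throughout the tube; from surface to crest, P_atm + 0 = P_top + ½ρv² + ρg·h_top.
P_top = 98760 − ½·819·8.12² − 819·9.81·1.99 = 55800 Pa.

P_top ≈ 55.8 kPa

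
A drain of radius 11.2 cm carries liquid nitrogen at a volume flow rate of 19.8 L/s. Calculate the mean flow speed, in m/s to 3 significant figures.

Q = 19.8 L/s = 0.0198 m³/s.
v = Q/A = 0.0198 / 0.0394 = 0.502 m/s.

v = 0.502 m/s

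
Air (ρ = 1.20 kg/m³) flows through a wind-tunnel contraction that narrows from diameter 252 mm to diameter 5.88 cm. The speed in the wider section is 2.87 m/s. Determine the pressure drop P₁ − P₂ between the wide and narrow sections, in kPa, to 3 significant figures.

1.66 kPa

Continuity gives A₁v₁ = A₂v₂, so v₂ = (499 cm²)/(27.2 cm²) × 2.87 m/s = 52.7 m/s.
The pipe is horizontal, so Bernoulli reduces to P₁ + ½ρv₁² = P₂ + ½ρv₂².
P₁ − P₂ = ½·1.20·(52.7² − 2.87²) = ½·1.20·2770 = 1660 Pa.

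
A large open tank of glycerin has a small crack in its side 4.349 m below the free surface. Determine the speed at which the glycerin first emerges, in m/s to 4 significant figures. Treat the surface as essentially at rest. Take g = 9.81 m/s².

9.237 m/s

Bernoulli from surface to hole (P equal, v_surface ≈ 0): v = √(2gh) = √(2×9.81×4.349) = 9.237 m/s.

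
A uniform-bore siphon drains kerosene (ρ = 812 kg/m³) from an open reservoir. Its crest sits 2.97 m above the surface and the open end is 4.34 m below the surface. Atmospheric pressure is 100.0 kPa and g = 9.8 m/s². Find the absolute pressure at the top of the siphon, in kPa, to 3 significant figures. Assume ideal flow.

The outlet speed comes from Torricelli: v = √(2g·4.34) = 9.22 m/s.
Continuity keeps v the same throughout the tube; from surface to crest, P_atm + 0 = P_top + ½ρv² + ρg·h_top.
P_top = 100000 − ½·812·9.22² − 812·9.8·2.97 = 41800 Pa.

P_top = 41.8 kPa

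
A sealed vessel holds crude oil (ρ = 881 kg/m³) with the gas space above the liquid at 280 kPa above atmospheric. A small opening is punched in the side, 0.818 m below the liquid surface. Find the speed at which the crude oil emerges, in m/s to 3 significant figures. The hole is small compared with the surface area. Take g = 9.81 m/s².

25.5 m/s

Take point 1 at the surface (v₁ ≈ 0) and point 2 at the hole (at atmospheric pressure). Bernoulli: P₁ + ρg h = P_atm + ½ρv₂².
With P₁ − P_atm = 280000 Pa, v₂ = √(2gh + 2ΔP/ρ) = √(2·9.81·0.818 + 2·280000/881) = 25.5 m/s.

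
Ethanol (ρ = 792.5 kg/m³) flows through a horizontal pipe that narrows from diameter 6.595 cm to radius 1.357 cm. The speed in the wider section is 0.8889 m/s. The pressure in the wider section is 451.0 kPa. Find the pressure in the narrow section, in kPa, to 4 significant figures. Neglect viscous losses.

P₂ ≈ 440.4 kPa

The volume flow rate is constant, so v₂ = (A₁/A₂)v₁ = (34.16/5.785)·0.8889 = 5.249 m/s.
Along the horizontal streamline, P + ½ρv² is constant.
P₂ = P₁ − ½ρ(v₂² − v₁²) = 451000 − ½·792.5·(5.249² − 0.8889²) = 451000 − 10600 = 440400 Pa.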